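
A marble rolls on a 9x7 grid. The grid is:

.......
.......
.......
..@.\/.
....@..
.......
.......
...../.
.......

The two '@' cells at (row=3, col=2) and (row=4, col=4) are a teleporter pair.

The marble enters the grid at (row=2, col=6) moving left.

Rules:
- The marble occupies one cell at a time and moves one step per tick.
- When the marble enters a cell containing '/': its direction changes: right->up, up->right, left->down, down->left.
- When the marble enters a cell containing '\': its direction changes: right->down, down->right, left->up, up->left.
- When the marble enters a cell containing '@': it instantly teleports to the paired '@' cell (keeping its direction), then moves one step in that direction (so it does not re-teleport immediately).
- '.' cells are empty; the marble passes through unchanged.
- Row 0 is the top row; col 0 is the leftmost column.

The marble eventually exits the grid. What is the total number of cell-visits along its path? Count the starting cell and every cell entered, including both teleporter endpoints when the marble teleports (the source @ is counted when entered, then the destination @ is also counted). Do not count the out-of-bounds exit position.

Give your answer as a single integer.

Answer: 7

Derivation:
Step 1: enter (2,6), '.' pass, move left to (2,5)
Step 2: enter (2,5), '.' pass, move left to (2,4)
Step 3: enter (2,4), '.' pass, move left to (2,3)
Step 4: enter (2,3), '.' pass, move left to (2,2)
Step 5: enter (2,2), '.' pass, move left to (2,1)
Step 6: enter (2,1), '.' pass, move left to (2,0)
Step 7: enter (2,0), '.' pass, move left to (2,-1)
Step 8: at (2,-1) — EXIT via left edge, pos 2
Path length (cell visits): 7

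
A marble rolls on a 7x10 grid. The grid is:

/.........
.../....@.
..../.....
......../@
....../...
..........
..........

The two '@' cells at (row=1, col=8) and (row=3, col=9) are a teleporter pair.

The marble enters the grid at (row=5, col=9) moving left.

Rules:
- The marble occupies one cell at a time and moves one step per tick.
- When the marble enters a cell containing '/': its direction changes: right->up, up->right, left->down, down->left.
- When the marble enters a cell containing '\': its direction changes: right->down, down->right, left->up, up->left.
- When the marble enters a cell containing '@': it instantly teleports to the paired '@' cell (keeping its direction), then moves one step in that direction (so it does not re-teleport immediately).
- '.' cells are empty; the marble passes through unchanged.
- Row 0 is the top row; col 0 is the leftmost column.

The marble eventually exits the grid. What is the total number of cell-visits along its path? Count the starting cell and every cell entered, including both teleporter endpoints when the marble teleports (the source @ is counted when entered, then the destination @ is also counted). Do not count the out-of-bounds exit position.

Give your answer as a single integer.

Step 1: enter (5,9), '.' pass, move left to (5,8)
Step 2: enter (5,8), '.' pass, move left to (5,7)
Step 3: enter (5,7), '.' pass, move left to (5,6)
Step 4: enter (5,6), '.' pass, move left to (5,5)
Step 5: enter (5,5), '.' pass, move left to (5,4)
Step 6: enter (5,4), '.' pass, move left to (5,3)
Step 7: enter (5,3), '.' pass, move left to (5,2)
Step 8: enter (5,2), '.' pass, move left to (5,1)
Step 9: enter (5,1), '.' pass, move left to (5,0)
Step 10: enter (5,0), '.' pass, move left to (5,-1)
Step 11: at (5,-1) — EXIT via left edge, pos 5
Path length (cell visits): 10

Answer: 10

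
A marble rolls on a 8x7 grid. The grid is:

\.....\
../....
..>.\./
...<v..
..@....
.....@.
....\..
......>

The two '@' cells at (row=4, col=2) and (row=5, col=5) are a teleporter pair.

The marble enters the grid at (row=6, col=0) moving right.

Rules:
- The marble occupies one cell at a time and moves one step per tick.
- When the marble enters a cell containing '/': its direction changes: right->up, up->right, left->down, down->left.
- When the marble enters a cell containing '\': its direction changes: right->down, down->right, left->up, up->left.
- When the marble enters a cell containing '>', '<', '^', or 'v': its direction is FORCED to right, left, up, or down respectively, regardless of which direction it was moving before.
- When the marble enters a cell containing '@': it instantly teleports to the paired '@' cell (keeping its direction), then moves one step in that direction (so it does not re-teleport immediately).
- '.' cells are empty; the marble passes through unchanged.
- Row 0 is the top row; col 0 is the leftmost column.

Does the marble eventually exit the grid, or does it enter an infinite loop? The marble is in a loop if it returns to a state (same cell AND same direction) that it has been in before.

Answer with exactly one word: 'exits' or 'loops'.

Answer: exits

Derivation:
Step 1: enter (6,0), '.' pass, move right to (6,1)
Step 2: enter (6,1), '.' pass, move right to (6,2)
Step 3: enter (6,2), '.' pass, move right to (6,3)
Step 4: enter (6,3), '.' pass, move right to (6,4)
Step 5: enter (6,4), '\' deflects right->down, move down to (7,4)
Step 6: enter (7,4), '.' pass, move down to (8,4)
Step 7: at (8,4) — EXIT via bottom edge, pos 4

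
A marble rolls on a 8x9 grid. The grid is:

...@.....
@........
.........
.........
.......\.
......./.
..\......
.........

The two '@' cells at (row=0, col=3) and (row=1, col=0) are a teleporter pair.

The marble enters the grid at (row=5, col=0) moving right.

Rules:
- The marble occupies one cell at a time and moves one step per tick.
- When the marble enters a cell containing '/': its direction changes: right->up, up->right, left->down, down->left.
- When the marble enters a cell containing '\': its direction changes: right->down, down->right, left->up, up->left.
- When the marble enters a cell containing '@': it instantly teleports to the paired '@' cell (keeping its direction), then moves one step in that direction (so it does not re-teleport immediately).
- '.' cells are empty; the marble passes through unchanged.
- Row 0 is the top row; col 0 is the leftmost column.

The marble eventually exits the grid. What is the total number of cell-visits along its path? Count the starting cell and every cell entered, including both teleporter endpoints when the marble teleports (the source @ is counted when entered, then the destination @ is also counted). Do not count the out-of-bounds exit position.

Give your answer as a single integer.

Answer: 16

Derivation:
Step 1: enter (5,0), '.' pass, move right to (5,1)
Step 2: enter (5,1), '.' pass, move right to (5,2)
Step 3: enter (5,2), '.' pass, move right to (5,3)
Step 4: enter (5,3), '.' pass, move right to (5,4)
Step 5: enter (5,4), '.' pass, move right to (5,5)
Step 6: enter (5,5), '.' pass, move right to (5,6)
Step 7: enter (5,6), '.' pass, move right to (5,7)
Step 8: enter (5,7), '/' deflects right->up, move up to (4,7)
Step 9: enter (4,7), '\' deflects up->left, move left to (4,6)
Step 10: enter (4,6), '.' pass, move left to (4,5)
Step 11: enter (4,5), '.' pass, move left to (4,4)
Step 12: enter (4,4), '.' pass, move left to (4,3)
Step 13: enter (4,3), '.' pass, move left to (4,2)
Step 14: enter (4,2), '.' pass, move left to (4,1)
Step 15: enter (4,1), '.' pass, move left to (4,0)
Step 16: enter (4,0), '.' pass, move left to (4,-1)
Step 17: at (4,-1) — EXIT via left edge, pos 4
Path length (cell visits): 16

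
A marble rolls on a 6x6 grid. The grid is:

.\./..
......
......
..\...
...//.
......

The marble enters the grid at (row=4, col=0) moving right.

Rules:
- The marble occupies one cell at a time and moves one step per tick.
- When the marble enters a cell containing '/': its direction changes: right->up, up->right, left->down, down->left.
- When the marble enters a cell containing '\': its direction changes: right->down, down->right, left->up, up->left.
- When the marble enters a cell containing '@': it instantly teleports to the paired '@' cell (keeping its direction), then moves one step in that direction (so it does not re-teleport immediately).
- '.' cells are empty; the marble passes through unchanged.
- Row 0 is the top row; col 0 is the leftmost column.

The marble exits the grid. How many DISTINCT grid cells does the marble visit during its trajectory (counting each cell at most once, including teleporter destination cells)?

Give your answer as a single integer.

Answer: 10

Derivation:
Step 1: enter (4,0), '.' pass, move right to (4,1)
Step 2: enter (4,1), '.' pass, move right to (4,2)
Step 3: enter (4,2), '.' pass, move right to (4,3)
Step 4: enter (4,3), '/' deflects right->up, move up to (3,3)
Step 5: enter (3,3), '.' pass, move up to (2,3)
Step 6: enter (2,3), '.' pass, move up to (1,3)
Step 7: enter (1,3), '.' pass, move up to (0,3)
Step 8: enter (0,3), '/' deflects up->right, move right to (0,4)
Step 9: enter (0,4), '.' pass, move right to (0,5)
Step 10: enter (0,5), '.' pass, move right to (0,6)
Step 11: at (0,6) — EXIT via right edge, pos 0
Distinct cells visited: 10 (path length 10)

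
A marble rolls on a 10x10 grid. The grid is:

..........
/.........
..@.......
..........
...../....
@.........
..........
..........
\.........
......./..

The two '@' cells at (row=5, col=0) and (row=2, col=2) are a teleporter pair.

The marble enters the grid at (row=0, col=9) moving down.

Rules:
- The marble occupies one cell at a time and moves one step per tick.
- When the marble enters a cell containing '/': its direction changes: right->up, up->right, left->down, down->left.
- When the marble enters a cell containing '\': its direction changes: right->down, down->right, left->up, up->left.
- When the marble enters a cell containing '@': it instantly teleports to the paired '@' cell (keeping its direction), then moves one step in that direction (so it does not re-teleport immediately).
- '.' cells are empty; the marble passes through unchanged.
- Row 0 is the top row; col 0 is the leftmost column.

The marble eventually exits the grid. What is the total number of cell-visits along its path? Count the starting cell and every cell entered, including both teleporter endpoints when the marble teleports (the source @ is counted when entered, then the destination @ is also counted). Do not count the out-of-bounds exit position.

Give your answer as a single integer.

Answer: 10

Derivation:
Step 1: enter (0,9), '.' pass, move down to (1,9)
Step 2: enter (1,9), '.' pass, move down to (2,9)
Step 3: enter (2,9), '.' pass, move down to (3,9)
Step 4: enter (3,9), '.' pass, move down to (4,9)
Step 5: enter (4,9), '.' pass, move down to (5,9)
Step 6: enter (5,9), '.' pass, move down to (6,9)
Step 7: enter (6,9), '.' pass, move down to (7,9)
Step 8: enter (7,9), '.' pass, move down to (8,9)
Step 9: enter (8,9), '.' pass, move down to (9,9)
Step 10: enter (9,9), '.' pass, move down to (10,9)
Step 11: at (10,9) — EXIT via bottom edge, pos 9
Path length (cell visits): 10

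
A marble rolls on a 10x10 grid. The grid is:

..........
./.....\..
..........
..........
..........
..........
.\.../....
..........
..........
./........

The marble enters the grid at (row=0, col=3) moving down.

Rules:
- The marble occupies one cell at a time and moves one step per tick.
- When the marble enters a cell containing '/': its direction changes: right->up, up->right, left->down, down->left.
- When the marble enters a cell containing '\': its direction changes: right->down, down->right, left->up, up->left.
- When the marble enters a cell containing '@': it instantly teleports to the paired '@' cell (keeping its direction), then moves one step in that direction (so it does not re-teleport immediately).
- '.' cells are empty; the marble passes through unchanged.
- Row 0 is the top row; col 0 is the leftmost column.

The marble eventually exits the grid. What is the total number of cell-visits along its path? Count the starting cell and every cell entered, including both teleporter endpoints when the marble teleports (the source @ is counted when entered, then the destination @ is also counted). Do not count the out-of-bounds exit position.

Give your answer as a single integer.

Answer: 10

Derivation:
Step 1: enter (0,3), '.' pass, move down to (1,3)
Step 2: enter (1,3), '.' pass, move down to (2,3)
Step 3: enter (2,3), '.' pass, move down to (3,3)
Step 4: enter (3,3), '.' pass, move down to (4,3)
Step 5: enter (4,3), '.' pass, move down to (5,3)
Step 6: enter (5,3), '.' pass, move down to (6,3)
Step 7: enter (6,3), '.' pass, move down to (7,3)
Step 8: enter (7,3), '.' pass, move down to (8,3)
Step 9: enter (8,3), '.' pass, move down to (9,3)
Step 10: enter (9,3), '.' pass, move down to (10,3)
Step 11: at (10,3) — EXIT via bottom edge, pos 3
Path length (cell visits): 10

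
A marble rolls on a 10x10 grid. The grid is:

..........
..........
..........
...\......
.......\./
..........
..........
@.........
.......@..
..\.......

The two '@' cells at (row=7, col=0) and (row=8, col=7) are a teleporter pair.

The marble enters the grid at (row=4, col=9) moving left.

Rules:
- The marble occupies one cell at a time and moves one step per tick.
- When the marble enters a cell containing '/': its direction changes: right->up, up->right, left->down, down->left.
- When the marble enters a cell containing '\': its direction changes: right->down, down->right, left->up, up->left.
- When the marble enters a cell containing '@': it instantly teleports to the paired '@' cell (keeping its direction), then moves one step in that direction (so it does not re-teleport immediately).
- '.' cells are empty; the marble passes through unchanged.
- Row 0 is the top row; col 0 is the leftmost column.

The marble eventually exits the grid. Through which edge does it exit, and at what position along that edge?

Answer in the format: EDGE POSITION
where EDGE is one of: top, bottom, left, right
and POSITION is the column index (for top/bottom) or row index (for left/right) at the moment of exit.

Step 1: enter (4,9), '/' deflects left->down, move down to (5,9)
Step 2: enter (5,9), '.' pass, move down to (6,9)
Step 3: enter (6,9), '.' pass, move down to (7,9)
Step 4: enter (7,9), '.' pass, move down to (8,9)
Step 5: enter (8,9), '.' pass, move down to (9,9)
Step 6: enter (9,9), '.' pass, move down to (10,9)
Step 7: at (10,9) — EXIT via bottom edge, pos 9

Answer: bottom 9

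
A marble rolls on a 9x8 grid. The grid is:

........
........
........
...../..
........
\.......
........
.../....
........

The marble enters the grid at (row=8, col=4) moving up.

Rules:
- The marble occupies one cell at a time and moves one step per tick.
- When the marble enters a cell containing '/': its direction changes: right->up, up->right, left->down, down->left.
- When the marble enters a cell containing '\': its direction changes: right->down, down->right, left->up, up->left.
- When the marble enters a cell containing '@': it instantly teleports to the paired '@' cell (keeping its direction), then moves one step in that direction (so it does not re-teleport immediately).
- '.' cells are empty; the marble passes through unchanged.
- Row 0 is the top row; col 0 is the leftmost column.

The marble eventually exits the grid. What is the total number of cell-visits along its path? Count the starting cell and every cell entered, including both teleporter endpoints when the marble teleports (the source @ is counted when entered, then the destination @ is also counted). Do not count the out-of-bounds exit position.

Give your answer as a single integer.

Answer: 9

Derivation:
Step 1: enter (8,4), '.' pass, move up to (7,4)
Step 2: enter (7,4), '.' pass, move up to (6,4)
Step 3: enter (6,4), '.' pass, move up to (5,4)
Step 4: enter (5,4), '.' pass, move up to (4,4)
Step 5: enter (4,4), '.' pass, move up to (3,4)
Step 6: enter (3,4), '.' pass, move up to (2,4)
Step 7: enter (2,4), '.' pass, move up to (1,4)
Step 8: enter (1,4), '.' pass, move up to (0,4)
Step 9: enter (0,4), '.' pass, move up to (-1,4)
Step 10: at (-1,4) — EXIT via top edge, pos 4
Path length (cell visits): 9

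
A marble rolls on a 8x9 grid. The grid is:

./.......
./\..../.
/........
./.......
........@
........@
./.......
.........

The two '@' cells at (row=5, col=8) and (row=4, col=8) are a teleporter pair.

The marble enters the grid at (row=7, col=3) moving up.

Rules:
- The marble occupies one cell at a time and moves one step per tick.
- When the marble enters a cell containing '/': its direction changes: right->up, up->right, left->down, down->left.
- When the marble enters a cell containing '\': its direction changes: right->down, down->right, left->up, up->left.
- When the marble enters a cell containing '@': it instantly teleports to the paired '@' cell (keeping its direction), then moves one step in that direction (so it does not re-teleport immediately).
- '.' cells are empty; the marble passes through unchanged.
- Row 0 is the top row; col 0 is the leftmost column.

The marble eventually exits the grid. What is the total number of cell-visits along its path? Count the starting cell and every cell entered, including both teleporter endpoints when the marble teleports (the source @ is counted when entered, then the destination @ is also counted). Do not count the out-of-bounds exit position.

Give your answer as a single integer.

Step 1: enter (7,3), '.' pass, move up to (6,3)
Step 2: enter (6,3), '.' pass, move up to (5,3)
Step 3: enter (5,3), '.' pass, move up to (4,3)
Step 4: enter (4,3), '.' pass, move up to (3,3)
Step 5: enter (3,3), '.' pass, move up to (2,3)
Step 6: enter (2,3), '.' pass, move up to (1,3)
Step 7: enter (1,3), '.' pass, move up to (0,3)
Step 8: enter (0,3), '.' pass, move up to (-1,3)
Step 9: at (-1,3) — EXIT via top edge, pos 3
Path length (cell visits): 8

Answer: 8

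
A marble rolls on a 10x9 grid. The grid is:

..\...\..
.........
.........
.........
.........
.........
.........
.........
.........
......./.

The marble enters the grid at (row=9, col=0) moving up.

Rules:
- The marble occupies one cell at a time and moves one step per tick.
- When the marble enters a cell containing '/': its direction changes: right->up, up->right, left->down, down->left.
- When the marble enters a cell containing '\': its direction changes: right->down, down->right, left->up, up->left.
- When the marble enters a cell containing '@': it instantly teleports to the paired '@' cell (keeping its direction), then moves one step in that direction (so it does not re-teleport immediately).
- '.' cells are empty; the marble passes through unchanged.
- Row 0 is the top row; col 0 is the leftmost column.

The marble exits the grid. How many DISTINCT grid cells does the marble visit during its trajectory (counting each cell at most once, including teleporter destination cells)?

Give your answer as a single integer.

Answer: 10

Derivation:
Step 1: enter (9,0), '.' pass, move up to (8,0)
Step 2: enter (8,0), '.' pass, move up to (7,0)
Step 3: enter (7,0), '.' pass, move up to (6,0)
Step 4: enter (6,0), '.' pass, move up to (5,0)
Step 5: enter (5,0), '.' pass, move up to (4,0)
Step 6: enter (4,0), '.' pass, move up to (3,0)
Step 7: enter (3,0), '.' pass, move up to (2,0)
Step 8: enter (2,0), '.' pass, move up to (1,0)
Step 9: enter (1,0), '.' pass, move up to (0,0)
Step 10: enter (0,0), '.' pass, move up to (-1,0)
Step 11: at (-1,0) — EXIT via top edge, pos 0
Distinct cells visited: 10 (path length 10)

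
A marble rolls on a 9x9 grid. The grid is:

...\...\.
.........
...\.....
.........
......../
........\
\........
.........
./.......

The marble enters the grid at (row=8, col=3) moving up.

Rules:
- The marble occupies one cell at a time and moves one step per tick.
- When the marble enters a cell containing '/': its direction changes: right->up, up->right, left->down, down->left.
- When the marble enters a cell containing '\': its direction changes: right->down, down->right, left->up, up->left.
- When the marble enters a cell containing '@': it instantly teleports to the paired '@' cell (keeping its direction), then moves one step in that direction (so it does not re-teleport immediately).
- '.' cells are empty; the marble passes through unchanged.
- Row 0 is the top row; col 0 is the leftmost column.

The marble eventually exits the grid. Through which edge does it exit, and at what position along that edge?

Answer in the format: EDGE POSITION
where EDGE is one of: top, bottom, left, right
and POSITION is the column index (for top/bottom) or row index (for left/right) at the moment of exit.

Answer: left 2

Derivation:
Step 1: enter (8,3), '.' pass, move up to (7,3)
Step 2: enter (7,3), '.' pass, move up to (6,3)
Step 3: enter (6,3), '.' pass, move up to (5,3)
Step 4: enter (5,3), '.' pass, move up to (4,3)
Step 5: enter (4,3), '.' pass, move up to (3,3)
Step 6: enter (3,3), '.' pass, move up to (2,3)
Step 7: enter (2,3), '\' deflects up->left, move left to (2,2)
Step 8: enter (2,2), '.' pass, move left to (2,1)
Step 9: enter (2,1), '.' pass, move left to (2,0)
Step 10: enter (2,0), '.' pass, move left to (2,-1)
Step 11: at (2,-1) — EXIT via left edge, pos 2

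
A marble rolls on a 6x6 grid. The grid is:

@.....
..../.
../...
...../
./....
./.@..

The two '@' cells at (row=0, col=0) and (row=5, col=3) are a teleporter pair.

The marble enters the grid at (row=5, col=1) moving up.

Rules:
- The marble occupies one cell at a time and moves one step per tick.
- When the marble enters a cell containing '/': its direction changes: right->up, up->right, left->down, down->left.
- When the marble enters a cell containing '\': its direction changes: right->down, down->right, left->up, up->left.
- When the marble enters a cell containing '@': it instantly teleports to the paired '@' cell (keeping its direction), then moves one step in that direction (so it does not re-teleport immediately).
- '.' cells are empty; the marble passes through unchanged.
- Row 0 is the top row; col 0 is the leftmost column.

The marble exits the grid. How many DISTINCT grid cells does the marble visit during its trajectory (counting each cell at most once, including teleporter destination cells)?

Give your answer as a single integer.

Answer: 9

Derivation:
Step 1: enter (5,1), '/' deflects up->right, move right to (5,2)
Step 2: enter (5,2), '.' pass, move right to (5,3)
Step 3: enter (5,3), '@' teleport (5,3)->(0,0), also enter (0,0), move right to (0,1)
Step 4: enter (0,1), '.' pass, move right to (0,2)
Step 5: enter (0,2), '.' pass, move right to (0,3)
Step 6: enter (0,3), '.' pass, move right to (0,4)
Step 7: enter (0,4), '.' pass, move right to (0,5)
Step 8: enter (0,5), '.' pass, move right to (0,6)
Step 9: at (0,6) — EXIT via right edge, pos 0
Distinct cells visited: 9 (path length 9)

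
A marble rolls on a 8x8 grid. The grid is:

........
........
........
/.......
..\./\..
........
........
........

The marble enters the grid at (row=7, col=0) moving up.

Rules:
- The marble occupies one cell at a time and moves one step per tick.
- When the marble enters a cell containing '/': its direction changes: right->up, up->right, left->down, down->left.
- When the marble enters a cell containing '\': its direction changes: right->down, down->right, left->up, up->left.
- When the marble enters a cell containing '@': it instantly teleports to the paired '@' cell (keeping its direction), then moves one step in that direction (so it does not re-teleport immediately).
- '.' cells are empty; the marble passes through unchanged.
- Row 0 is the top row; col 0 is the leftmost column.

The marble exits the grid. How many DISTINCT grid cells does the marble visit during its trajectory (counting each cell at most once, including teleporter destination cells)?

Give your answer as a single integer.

Step 1: enter (7,0), '.' pass, move up to (6,0)
Step 2: enter (6,0), '.' pass, move up to (5,0)
Step 3: enter (5,0), '.' pass, move up to (4,0)
Step 4: enter (4,0), '.' pass, move up to (3,0)
Step 5: enter (3,0), '/' deflects up->right, move right to (3,1)
Step 6: enter (3,1), '.' pass, move right to (3,2)
Step 7: enter (3,2), '.' pass, move right to (3,3)
Step 8: enter (3,3), '.' pass, move right to (3,4)
Step 9: enter (3,4), '.' pass, move right to (3,5)
Step 10: enter (3,5), '.' pass, move right to (3,6)
Step 11: enter (3,6), '.' pass, move right to (3,7)
Step 12: enter (3,7), '.' pass, move right to (3,8)
Step 13: at (3,8) — EXIT via right edge, pos 3
Distinct cells visited: 12 (path length 12)

Answer: 12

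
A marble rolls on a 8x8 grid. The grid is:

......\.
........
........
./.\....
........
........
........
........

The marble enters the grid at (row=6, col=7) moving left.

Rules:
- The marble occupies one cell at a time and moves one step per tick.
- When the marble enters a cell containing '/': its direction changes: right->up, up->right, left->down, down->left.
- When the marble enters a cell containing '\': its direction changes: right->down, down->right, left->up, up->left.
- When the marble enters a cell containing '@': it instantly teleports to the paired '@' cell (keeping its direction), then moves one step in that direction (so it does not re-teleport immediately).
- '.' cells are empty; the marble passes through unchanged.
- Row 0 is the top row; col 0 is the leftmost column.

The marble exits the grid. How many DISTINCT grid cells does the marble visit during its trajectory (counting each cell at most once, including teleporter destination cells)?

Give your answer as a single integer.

Answer: 8

Derivation:
Step 1: enter (6,7), '.' pass, move left to (6,6)
Step 2: enter (6,6), '.' pass, move left to (6,5)
Step 3: enter (6,5), '.' pass, move left to (6,4)
Step 4: enter (6,4), '.' pass, move left to (6,3)
Step 5: enter (6,3), '.' pass, move left to (6,2)
Step 6: enter (6,2), '.' pass, move left to (6,1)
Step 7: enter (6,1), '.' pass, move left to (6,0)
Step 8: enter (6,0), '.' pass, move left to (6,-1)
Step 9: at (6,-1) — EXIT via left edge, pos 6
Distinct cells visited: 8 (path length 8)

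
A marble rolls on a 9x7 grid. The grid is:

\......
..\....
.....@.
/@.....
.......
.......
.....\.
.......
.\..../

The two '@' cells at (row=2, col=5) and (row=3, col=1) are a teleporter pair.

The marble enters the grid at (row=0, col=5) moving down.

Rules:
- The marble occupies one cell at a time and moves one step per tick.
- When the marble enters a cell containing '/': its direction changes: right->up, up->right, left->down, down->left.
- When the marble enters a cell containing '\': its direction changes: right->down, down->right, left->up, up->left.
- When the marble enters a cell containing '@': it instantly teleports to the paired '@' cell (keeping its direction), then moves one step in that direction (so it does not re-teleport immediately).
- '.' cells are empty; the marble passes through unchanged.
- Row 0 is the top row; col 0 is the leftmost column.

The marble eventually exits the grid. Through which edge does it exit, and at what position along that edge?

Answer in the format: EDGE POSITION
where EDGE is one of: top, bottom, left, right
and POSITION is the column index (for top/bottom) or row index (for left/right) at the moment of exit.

Step 1: enter (0,5), '.' pass, move down to (1,5)
Step 2: enter (1,5), '.' pass, move down to (2,5)
Step 3: enter (2,5), '@' teleport (2,5)->(3,1), also enter (3,1), move down to (4,1)
Step 4: enter (4,1), '.' pass, move down to (5,1)
Step 5: enter (5,1), '.' pass, move down to (6,1)
Step 6: enter (6,1), '.' pass, move down to (7,1)
Step 7: enter (7,1), '.' pass, move down to (8,1)
Step 8: enter (8,1), '\' deflects down->right, move right to (8,2)
Step 9: enter (8,2), '.' pass, move right to (8,3)
Step 10: enter (8,3), '.' pass, move right to (8,4)
Step 11: enter (8,4), '.' pass, move right to (8,5)
Step 12: enter (8,5), '.' pass, move right to (8,6)
Step 13: enter (8,6), '/' deflects right->up, move up to (7,6)
Step 14: enter (7,6), '.' pass, move up to (6,6)
Step 15: enter (6,6), '.' pass, move up to (5,6)
Step 16: enter (5,6), '.' pass, move up to (4,6)
Step 17: enter (4,6), '.' pass, move up to (3,6)
Step 18: enter (3,6), '.' pass, move up to (2,6)
Step 19: enter (2,6), '.' pass, move up to (1,6)
Step 20: enter (1,6), '.' pass, move up to (0,6)
Step 21: enter (0,6), '.' pass, move up to (-1,6)
Step 22: at (-1,6) — EXIT via top edge, pos 6

Answer: top 6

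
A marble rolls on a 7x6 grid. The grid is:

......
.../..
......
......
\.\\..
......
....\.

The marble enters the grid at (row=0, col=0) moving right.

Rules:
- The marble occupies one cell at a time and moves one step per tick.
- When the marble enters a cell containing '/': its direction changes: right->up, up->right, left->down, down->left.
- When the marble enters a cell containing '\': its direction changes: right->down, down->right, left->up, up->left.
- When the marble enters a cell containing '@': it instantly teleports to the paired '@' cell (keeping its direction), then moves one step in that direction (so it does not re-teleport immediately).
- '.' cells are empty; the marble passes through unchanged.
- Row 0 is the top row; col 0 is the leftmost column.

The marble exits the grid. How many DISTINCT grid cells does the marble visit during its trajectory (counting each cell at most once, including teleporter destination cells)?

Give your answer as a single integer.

Step 1: enter (0,0), '.' pass, move right to (0,1)
Step 2: enter (0,1), '.' pass, move right to (0,2)
Step 3: enter (0,2), '.' pass, move right to (0,3)
Step 4: enter (0,3), '.' pass, move right to (0,4)
Step 5: enter (0,4), '.' pass, move right to (0,5)
Step 6: enter (0,5), '.' pass, move right to (0,6)
Step 7: at (0,6) — EXIT via right edge, pos 0
Distinct cells visited: 6 (path length 6)

Answer: 6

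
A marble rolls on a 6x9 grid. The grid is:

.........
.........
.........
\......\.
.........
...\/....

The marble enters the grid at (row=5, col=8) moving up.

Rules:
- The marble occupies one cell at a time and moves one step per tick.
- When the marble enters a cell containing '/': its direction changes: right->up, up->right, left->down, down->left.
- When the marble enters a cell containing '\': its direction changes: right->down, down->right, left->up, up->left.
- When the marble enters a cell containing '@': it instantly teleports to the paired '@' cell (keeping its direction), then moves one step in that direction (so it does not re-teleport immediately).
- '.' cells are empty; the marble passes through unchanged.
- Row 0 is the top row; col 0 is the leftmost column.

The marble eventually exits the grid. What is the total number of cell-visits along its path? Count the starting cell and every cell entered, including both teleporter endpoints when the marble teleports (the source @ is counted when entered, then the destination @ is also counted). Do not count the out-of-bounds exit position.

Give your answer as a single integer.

Answer: 6

Derivation:
Step 1: enter (5,8), '.' pass, move up to (4,8)
Step 2: enter (4,8), '.' pass, move up to (3,8)
Step 3: enter (3,8), '.' pass, move up to (2,8)
Step 4: enter (2,8), '.' pass, move up to (1,8)
Step 5: enter (1,8), '.' pass, move up to (0,8)
Step 6: enter (0,8), '.' pass, move up to (-1,8)
Step 7: at (-1,8) — EXIT via top edge, pos 8
Path length (cell visits): 6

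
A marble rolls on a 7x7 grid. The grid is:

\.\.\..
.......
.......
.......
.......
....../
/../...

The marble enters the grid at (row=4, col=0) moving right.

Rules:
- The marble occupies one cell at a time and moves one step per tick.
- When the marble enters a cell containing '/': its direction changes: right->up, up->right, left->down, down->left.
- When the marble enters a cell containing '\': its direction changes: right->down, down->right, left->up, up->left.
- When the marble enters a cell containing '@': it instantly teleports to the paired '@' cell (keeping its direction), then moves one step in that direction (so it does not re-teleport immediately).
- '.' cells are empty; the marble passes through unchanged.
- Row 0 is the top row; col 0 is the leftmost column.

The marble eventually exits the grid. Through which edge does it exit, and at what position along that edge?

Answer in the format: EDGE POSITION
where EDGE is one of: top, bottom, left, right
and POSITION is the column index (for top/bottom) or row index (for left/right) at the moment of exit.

Answer: right 4

Derivation:
Step 1: enter (4,0), '.' pass, move right to (4,1)
Step 2: enter (4,1), '.' pass, move right to (4,2)
Step 3: enter (4,2), '.' pass, move right to (4,3)
Step 4: enter (4,3), '.' pass, move right to (4,4)
Step 5: enter (4,4), '.' pass, move right to (4,5)
Step 6: enter (4,5), '.' pass, move right to (4,6)
Step 7: enter (4,6), '.' pass, move right to (4,7)
Step 8: at (4,7) — EXIT via right edge, pos 4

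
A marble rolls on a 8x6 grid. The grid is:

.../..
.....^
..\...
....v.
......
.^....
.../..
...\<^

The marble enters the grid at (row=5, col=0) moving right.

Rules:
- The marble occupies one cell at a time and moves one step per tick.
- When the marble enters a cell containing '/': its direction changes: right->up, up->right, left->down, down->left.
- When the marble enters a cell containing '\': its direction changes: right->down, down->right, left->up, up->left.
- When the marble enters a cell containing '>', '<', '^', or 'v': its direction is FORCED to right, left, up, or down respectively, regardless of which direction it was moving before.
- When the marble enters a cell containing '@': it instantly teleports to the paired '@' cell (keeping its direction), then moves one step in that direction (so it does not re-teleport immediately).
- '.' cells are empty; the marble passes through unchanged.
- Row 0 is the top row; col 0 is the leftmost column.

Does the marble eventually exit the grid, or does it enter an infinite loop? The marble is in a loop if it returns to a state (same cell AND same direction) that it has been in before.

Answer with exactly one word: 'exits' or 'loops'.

Answer: exits

Derivation:
Step 1: enter (5,0), '.' pass, move right to (5,1)
Step 2: enter (5,1), '^' forces right->up, move up to (4,1)
Step 3: enter (4,1), '.' pass, move up to (3,1)
Step 4: enter (3,1), '.' pass, move up to (2,1)
Step 5: enter (2,1), '.' pass, move up to (1,1)
Step 6: enter (1,1), '.' pass, move up to (0,1)
Step 7: enter (0,1), '.' pass, move up to (-1,1)
Step 8: at (-1,1) — EXIT via top edge, pos 1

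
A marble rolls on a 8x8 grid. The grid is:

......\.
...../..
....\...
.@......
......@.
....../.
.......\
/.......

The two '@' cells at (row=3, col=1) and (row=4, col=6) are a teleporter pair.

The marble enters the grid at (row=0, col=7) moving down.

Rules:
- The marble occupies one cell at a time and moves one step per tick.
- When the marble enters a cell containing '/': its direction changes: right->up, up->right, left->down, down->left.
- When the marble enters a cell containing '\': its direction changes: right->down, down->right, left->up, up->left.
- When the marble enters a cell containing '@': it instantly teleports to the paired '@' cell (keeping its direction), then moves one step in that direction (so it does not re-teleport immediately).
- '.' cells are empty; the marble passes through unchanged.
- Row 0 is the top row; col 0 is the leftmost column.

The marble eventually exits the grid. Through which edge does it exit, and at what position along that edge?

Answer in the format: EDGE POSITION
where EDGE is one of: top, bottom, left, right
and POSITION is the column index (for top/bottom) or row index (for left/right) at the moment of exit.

Answer: right 6

Derivation:
Step 1: enter (0,7), '.' pass, move down to (1,7)
Step 2: enter (1,7), '.' pass, move down to (2,7)
Step 3: enter (2,7), '.' pass, move down to (3,7)
Step 4: enter (3,7), '.' pass, move down to (4,7)
Step 5: enter (4,7), '.' pass, move down to (5,7)
Step 6: enter (5,7), '.' pass, move down to (6,7)
Step 7: enter (6,7), '\' deflects down->right, move right to (6,8)
Step 8: at (6,8) — EXIT via right edge, pos 6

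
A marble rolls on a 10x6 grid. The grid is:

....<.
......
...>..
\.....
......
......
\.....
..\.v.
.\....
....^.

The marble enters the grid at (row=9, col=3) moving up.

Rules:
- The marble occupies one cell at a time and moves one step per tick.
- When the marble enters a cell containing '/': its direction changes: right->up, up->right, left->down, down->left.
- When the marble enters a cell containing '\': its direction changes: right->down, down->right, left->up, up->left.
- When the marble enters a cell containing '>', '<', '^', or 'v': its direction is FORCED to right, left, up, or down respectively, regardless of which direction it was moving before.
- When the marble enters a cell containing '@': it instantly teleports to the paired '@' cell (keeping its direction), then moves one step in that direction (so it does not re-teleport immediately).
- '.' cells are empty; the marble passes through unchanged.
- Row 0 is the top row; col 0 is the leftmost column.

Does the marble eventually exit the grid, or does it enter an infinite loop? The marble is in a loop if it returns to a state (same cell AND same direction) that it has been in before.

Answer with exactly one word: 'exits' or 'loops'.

Step 1: enter (9,3), '.' pass, move up to (8,3)
Step 2: enter (8,3), '.' pass, move up to (7,3)
Step 3: enter (7,3), '.' pass, move up to (6,3)
Step 4: enter (6,3), '.' pass, move up to (5,3)
Step 5: enter (5,3), '.' pass, move up to (4,3)
Step 6: enter (4,3), '.' pass, move up to (3,3)
Step 7: enter (3,3), '.' pass, move up to (2,3)
Step 8: enter (2,3), '>' forces up->right, move right to (2,4)
Step 9: enter (2,4), '.' pass, move right to (2,5)
Step 10: enter (2,5), '.' pass, move right to (2,6)
Step 11: at (2,6) — EXIT via right edge, pos 2

Answer: exits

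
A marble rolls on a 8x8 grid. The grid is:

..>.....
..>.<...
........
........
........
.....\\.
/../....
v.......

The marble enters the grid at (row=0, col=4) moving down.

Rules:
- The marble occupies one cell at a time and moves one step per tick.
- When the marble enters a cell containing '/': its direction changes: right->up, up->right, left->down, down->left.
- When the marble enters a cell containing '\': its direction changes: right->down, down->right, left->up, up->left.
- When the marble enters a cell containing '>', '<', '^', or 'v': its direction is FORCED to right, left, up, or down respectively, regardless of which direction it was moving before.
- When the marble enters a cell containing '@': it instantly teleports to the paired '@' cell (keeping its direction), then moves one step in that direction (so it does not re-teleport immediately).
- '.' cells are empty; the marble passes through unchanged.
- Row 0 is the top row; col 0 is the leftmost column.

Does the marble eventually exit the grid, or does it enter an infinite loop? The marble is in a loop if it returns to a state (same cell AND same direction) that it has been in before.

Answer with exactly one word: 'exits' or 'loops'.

Answer: loops

Derivation:
Step 1: enter (0,4), '.' pass, move down to (1,4)
Step 2: enter (1,4), '<' forces down->left, move left to (1,3)
Step 3: enter (1,3), '.' pass, move left to (1,2)
Step 4: enter (1,2), '>' forces left->right, move right to (1,3)
Step 5: enter (1,3), '.' pass, move right to (1,4)
Step 6: enter (1,4), '<' forces right->left, move left to (1,3)
Step 7: at (1,3) dir=left — LOOP DETECTED (seen before)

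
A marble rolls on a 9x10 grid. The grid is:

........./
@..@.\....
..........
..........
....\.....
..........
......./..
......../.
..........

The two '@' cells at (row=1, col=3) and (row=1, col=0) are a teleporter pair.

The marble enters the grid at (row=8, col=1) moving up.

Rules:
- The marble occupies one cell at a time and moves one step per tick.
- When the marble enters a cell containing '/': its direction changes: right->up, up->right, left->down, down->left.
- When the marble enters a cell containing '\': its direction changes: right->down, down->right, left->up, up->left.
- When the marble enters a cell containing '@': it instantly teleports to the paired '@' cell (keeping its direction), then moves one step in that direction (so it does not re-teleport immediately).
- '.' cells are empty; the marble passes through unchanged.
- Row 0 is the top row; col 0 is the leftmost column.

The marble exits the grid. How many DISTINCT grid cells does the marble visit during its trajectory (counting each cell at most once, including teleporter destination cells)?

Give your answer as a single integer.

Answer: 9

Derivation:
Step 1: enter (8,1), '.' pass, move up to (7,1)
Step 2: enter (7,1), '.' pass, move up to (6,1)
Step 3: enter (6,1), '.' pass, move up to (5,1)
Step 4: enter (5,1), '.' pass, move up to (4,1)
Step 5: enter (4,1), '.' pass, move up to (3,1)
Step 6: enter (3,1), '.' pass, move up to (2,1)
Step 7: enter (2,1), '.' pass, move up to (1,1)
Step 8: enter (1,1), '.' pass, move up to (0,1)
Step 9: enter (0,1), '.' pass, move up to (-1,1)
Step 10: at (-1,1) — EXIT via top edge, pos 1
Distinct cells visited: 9 (path length 9)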